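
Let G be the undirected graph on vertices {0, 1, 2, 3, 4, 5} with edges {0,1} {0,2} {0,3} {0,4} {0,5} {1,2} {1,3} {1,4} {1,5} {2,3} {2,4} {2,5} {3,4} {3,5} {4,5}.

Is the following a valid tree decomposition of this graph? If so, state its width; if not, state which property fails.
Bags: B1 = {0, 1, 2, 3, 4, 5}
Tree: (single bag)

Yes; width 5.

Vertex coverage: the bags together contain {0, 1, 2, 3, 4, 5}, the full vertex set. Edge coverage: each edge of G has both endpoints in at least one bag. Running intersection: for every vertex, the bags containing it form a connected subtree. All three properties hold, so this is a valid tree decomposition of width max|bag| − 1 = 5, and hence tw(G) ≤ 5.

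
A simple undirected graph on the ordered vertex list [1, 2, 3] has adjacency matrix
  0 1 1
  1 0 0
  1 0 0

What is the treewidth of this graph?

A width-1 tree decomposition is:
Bags: B1 = {1, 2}  B2 = {1, 3}
Tree: B1–B2
Each bag holds 2 vertices, so the decomposition has width 1, which upper-bounds the treewidth. Any graph with an edge has treewidth ≥ 1, and G has the edge 1–2. Hence tw(G) = 1 exactly.

1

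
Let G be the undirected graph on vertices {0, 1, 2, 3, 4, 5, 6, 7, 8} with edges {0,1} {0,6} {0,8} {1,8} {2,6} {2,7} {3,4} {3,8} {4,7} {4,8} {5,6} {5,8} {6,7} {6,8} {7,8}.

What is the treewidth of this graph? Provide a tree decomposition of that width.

Treewidth 2.
One such decomposition:
Bags: B1 = {6, 7, 8}  B2 = {5, 6, 8}  B3 = {4, 7, 8}  B4 = {2, 6, 7}  B5 = {0, 6, 8}  B6 = {0, 1, 8}  B7 = {3, 4, 8}
Tree: B1–B2, B1–B3, B1–B4, B2–B5, B5–B6, B3–B7

Each bag holds 3 vertices, so the decomposition has width 2, which upper-bounds the treewidth. Conversely, {0, 1, 8} is a clique of size 3, and the vertices of any clique must share a bag in every tree decomposition; so some bag has ≥ 3 vertices and tw(G) ≥ 2. Therefore the treewidth is 2.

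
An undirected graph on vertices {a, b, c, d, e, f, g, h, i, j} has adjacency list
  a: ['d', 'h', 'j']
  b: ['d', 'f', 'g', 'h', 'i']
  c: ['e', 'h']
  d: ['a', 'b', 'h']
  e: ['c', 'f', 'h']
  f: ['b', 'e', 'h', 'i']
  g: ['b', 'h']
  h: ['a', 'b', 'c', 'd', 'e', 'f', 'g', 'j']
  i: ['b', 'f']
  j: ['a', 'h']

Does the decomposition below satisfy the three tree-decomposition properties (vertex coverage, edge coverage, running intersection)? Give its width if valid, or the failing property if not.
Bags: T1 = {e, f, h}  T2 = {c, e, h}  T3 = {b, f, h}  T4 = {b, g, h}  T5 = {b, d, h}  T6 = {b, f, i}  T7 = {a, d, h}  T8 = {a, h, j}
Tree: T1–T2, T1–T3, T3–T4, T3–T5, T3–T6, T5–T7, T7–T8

Yes; width 2.

Checking the three conditions: (i) the bags cover all of {a, b, c, d, e, f, g, h, i, j}; (ii) for each edge, some bag contains both endpoints; (iii) the bags containing any fixed vertex form a subtree. All hold, so the decomposition is valid with width 3 − 1 = 2.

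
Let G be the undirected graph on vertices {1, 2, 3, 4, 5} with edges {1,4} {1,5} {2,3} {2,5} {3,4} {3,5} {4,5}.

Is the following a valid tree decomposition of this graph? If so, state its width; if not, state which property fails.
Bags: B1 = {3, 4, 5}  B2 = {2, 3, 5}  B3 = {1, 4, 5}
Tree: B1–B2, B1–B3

Checking the three conditions: (i) the bags cover all of {1, 2, 3, 4, 5}; (ii) for each edge, some bag contains both endpoints; (iii) the bags containing any fixed vertex form a subtree. All hold, so the decomposition is valid with width 3 − 1 = 2.

Yes; width 2.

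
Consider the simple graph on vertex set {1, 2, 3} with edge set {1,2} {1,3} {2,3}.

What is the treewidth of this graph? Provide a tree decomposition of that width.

With just one bag of size 3, the width is 3 − 1 = 2, so tw(G) ≤ 2. On the other hand G contains the 3-clique {1, 2, 3}. A clique must lie in a single bag of any decomposition, so no decomposition can have width below 2. Therefore the treewidth is 2.

Treewidth 2.
One optimal decomposition is:
Bags: B1 = {1, 2, 3}
Tree: (single bag)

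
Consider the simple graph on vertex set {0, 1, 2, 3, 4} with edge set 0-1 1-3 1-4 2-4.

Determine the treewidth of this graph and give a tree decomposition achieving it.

The largest bag has 2 vertices, giving width 1; this decomposition certifies tw(G) ≤ 1. G has an edge, so its treewidth is at least 1. Hence tw(G) = 1 exactly.

Treewidth 1.
Bags: B1 = {1, 3}  B2 = {0, 1}  B3 = {1, 4}  B4 = {2, 4}
Tree: B1–B2, B1–B3, B3–B4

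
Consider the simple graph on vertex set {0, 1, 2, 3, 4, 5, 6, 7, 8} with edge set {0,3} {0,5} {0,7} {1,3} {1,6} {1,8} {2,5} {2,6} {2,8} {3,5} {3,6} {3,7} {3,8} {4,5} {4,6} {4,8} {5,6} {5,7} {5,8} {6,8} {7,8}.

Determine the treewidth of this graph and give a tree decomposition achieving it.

Every bag has size at most 4, so the width is 4 − 1 = 3 and tw(G) ≤ 3. For the lower bound, the 4 vertices {1, 3, 6, 8} are pairwise adjacent, and any tree decomposition puts a clique entirely inside one bag — forcing width ≥ 3. Combining the bounds, tw(G) = 3.

Treewidth 3.
One such decomposition:
Bags: B1 = {2, 5, 6, 8}  B2 = {3, 5, 6, 8}  B3 = {3, 5, 7, 8}  B4 = {1, 3, 6, 8}  B5 = {0, 3, 5, 7}  B6 = {4, 5, 6, 8}
Tree: B1–B2, B2–B3, B2–B4, B3–B5, B2–B6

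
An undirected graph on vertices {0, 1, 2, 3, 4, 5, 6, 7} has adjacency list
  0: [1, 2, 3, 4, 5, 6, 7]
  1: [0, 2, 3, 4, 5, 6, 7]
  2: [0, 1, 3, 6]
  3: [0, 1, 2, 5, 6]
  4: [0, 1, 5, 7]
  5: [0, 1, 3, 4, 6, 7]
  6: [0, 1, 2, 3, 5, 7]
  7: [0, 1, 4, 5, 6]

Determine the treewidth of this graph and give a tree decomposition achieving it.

Every bag has size at most 5, so the width is 5 − 1 = 4 and tw(G) ≤ 4. On the other hand G contains the 5-clique {0, 1, 2, 3, 6}. A clique must lie in a single bag of any decomposition, so no decomposition can have width below 4. Therefore the treewidth is 4.

Treewidth 4.
One optimal decomposition is:
Bags: B1 = {0, 1, 3, 5, 6}  B2 = {0, 1, 5, 6, 7}  B3 = {0, 1, 2, 3, 6}  B4 = {0, 1, 4, 5, 7}
Tree: B1–B2, B1–B3, B2–B4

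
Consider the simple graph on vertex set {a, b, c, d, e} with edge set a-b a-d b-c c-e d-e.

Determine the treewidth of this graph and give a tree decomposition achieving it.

Treewidth 2.
One such decomposition:
Bags: B1 = {a, b, c}  B2 = {a, c, e}  B3 = {a, d, e}
Tree: B1–B2, B2–B3

Every bag has size at most 3, so the width is 3 − 1 = 2 and tw(G) ≤ 2. The edges a–b–c–e–d–a form a cycle, so G is not a tree and its treewidth is at least 2. Therefore the treewidth is 2.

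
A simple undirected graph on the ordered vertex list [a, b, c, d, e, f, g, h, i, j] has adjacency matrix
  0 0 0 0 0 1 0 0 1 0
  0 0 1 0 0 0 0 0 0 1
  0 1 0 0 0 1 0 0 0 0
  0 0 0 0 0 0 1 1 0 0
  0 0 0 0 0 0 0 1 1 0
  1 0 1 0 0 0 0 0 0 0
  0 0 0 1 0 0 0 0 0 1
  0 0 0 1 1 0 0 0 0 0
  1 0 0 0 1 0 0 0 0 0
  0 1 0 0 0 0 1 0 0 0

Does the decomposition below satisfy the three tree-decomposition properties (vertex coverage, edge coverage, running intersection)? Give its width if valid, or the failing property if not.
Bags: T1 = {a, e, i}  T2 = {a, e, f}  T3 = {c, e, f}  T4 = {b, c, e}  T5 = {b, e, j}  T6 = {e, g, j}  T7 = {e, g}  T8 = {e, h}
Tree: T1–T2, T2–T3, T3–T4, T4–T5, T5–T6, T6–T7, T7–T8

A tree decomposition must satisfy three properties: every vertex lies in some bag; for every edge, both endpoints lie together in some bag; and for every vertex, the bags containing it form a connected subtree. Here vertex d appears in no bag, so the decomposition is invalid.

No — vertex d appears in no bag.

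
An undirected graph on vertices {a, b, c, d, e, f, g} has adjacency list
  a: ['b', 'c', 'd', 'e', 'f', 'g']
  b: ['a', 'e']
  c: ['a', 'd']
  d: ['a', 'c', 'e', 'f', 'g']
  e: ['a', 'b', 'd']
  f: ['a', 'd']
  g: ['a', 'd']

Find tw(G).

A width-2 tree decomposition is:
Bags: B1 = {a, d, g}  B2 = {a, d, e}  B3 = {a, c, d}  B4 = {a, b, e}  B5 = {a, d, f}
Tree: B1–B2, B2–B3, B2–B4, B2–B5
Each bag holds 3 vertices, so the decomposition has width 2, which upper-bounds the treewidth. For the lower bound, the 3 vertices {a, d, g} are pairwise adjacent, and any tree decomposition puts a clique entirely inside one bag — forcing width ≥ 2. Therefore the treewidth is 2.

2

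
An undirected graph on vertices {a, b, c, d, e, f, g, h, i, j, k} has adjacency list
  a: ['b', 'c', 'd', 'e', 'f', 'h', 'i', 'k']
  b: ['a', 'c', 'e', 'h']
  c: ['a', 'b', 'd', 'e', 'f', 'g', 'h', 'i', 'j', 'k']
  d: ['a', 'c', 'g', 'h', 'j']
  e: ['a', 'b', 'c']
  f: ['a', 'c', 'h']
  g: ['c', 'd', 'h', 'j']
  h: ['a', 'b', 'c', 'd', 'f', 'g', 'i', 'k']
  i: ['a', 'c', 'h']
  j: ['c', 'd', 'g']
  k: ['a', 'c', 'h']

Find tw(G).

A width-3 tree decomposition is:
Bags: B1 = {c, d, g, h}  B2 = {a, c, d, h}  B3 = {c, d, g, j}  B4 = {a, b, c, h}  B5 = {a, c, f, h}  B6 = {a, b, c, e}  B7 = {a, c, h, k}  B8 = {a, c, h, i}
Tree: B1–B2, B1–B3, B2–B4, B2–B5, B4–B6, B2–B7, B2–B8
Each bag holds 4 vertices, so the decomposition has width 3, which upper-bounds the treewidth. Conversely, {c, d, g, j} is a clique of size 4, and the vertices of any clique must share a bag in every tree decomposition; so some bag has ≥ 4 vertices and tw(G) ≥ 3. The upper and lower bounds meet at 3, so that is the treewidth.

3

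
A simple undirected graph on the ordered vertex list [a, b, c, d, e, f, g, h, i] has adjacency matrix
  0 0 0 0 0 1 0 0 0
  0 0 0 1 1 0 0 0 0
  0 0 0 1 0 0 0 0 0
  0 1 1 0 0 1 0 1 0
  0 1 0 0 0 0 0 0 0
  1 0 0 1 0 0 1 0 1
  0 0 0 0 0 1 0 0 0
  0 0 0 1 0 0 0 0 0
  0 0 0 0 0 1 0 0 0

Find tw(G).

1

A width-1 tree decomposition is:
Bags: B1 = {b, d}  B2 = {c, d}  B3 = {b, e}  B4 = {d, h}  B5 = {d, f}  B6 = {f, i}  B7 = {f, g}  B8 = {a, f}
Tree: B1–B2, B1–B3, B1–B4, B4–B5, B5–B6, B5–B7, B6–B8
Every bag has size at most 2, so the width is 2 − 1 = 1 and tw(G) ≤ 1. G has an edge, so its treewidth is at least 1. Therefore the treewidth is 1.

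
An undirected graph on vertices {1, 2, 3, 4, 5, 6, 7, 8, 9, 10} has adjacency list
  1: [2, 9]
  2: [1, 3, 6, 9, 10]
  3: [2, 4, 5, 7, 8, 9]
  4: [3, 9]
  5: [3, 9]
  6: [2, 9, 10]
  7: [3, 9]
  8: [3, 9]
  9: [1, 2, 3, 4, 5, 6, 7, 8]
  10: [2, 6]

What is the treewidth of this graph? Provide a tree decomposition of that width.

Each bag holds 3 vertices, so the decomposition has width 2, which upper-bounds the treewidth. On the other hand G contains the 3-clique {1, 2, 9}. A clique must lie in a single bag of any decomposition, so no decomposition can have width below 2. Therefore the treewidth is 2.

Treewidth 2.
One optimal decomposition is:
Bags: B1 = {2, 3, 9}  B2 = {3, 4, 9}  B3 = {3, 8, 9}  B4 = {3, 5, 9}  B5 = {3, 7, 9}  B6 = {1, 2, 9}  B7 = {2, 6, 9}  B8 = {2, 6, 10}
Tree: B1–B2, B2–B3, B1–B4, B3–B5, B1–B6, B6–B7, B7–B8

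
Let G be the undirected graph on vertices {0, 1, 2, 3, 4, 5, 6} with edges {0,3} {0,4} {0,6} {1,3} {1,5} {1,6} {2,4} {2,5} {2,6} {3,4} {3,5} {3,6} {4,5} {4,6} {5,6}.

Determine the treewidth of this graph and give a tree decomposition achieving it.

Every bag has size at most 4, so the width is 4 − 1 = 3 and tw(G) ≤ 3. For the lower bound, the 4 vertices {2, 4, 5, 6} are pairwise adjacent, and any tree decomposition puts a clique entirely inside one bag — forcing width ≥ 3. Hence tw(G) = 3 exactly.

Treewidth 3.
One such decomposition:
Bags: B1 = {1, 3, 5, 6}  B2 = {3, 4, 5, 6}  B3 = {2, 4, 5, 6}  B4 = {0, 3, 4, 6}
Tree: B1–B2, B2–B3, B2–B4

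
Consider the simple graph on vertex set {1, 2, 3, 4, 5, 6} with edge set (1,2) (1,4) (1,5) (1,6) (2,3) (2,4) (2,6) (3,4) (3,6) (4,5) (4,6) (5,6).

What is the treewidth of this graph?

3

A width-3 tree decomposition is:
Bags: B1 = {1, 2, 4, 6}  B2 = {1, 4, 5, 6}  B3 = {2, 3, 4, 6}
Tree: B1–B2, B1–B3
The largest bag has 4 vertices, giving width 3; this decomposition certifies tw(G) ≤ 3. For the lower bound, the 4 vertices {1, 2, 4, 6} are pairwise adjacent, and any tree decomposition puts a clique entirely inside one bag — forcing width ≥ 3. The upper and lower bounds meet at 3, so that is the treewidth.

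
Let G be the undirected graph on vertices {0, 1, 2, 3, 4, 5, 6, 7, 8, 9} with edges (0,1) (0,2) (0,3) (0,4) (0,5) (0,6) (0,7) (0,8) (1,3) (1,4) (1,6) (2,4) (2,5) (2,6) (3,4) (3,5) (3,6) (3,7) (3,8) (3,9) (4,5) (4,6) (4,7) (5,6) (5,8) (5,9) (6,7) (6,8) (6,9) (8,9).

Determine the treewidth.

4

A width-4 tree decomposition is:
Bags: B1 = {0, 3, 4, 5, 6}  B2 = {0, 3, 4, 6, 7}  B3 = {0, 2, 4, 5, 6}  B4 = {0, 1, 3, 4, 6}  B5 = {0, 3, 5, 6, 8}  B6 = {3, 5, 6, 8, 9}
Tree: B1–B2, B1–B3, B1–B4, B1–B5, B5–B6
Each bag holds 5 vertices, so the decomposition has width 4, which upper-bounds the treewidth. On the other hand G contains the 5-clique {0, 2, 4, 5, 6}. A clique must lie in a single bag of any decomposition, so no decomposition can have width below 4. The upper and lower bounds meet at 4, so that is the treewidth.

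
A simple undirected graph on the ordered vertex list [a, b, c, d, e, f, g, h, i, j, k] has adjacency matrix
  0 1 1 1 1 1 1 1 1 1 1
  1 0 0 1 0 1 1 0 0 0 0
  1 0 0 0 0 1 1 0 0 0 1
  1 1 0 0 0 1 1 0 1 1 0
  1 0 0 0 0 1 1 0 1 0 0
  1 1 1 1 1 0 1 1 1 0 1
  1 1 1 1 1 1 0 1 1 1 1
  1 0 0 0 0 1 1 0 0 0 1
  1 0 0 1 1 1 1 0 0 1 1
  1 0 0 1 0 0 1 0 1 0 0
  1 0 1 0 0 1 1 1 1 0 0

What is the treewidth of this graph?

4

A width-4 tree decomposition is:
Bags: B1 = {a, e, f, g, i}  B2 = {a, d, f, g, i}  B3 = {a, f, g, i, k}  B4 = {a, f, g, h, k}  B5 = {a, d, g, i, j}  B6 = {a, b, d, f, g}  B7 = {a, c, f, g, k}
Tree: B1–B2, B1–B3, B3–B4, B2–B5, B2–B6, B3–B7
The largest bag has 5 vertices, giving width 4; this decomposition certifies tw(G) ≤ 4. For the lower bound, the 5 vertices {a, d, g, i, j} are pairwise adjacent, and any tree decomposition puts a clique entirely inside one bag — forcing width ≥ 4. Hence tw(G) = 4 exactly.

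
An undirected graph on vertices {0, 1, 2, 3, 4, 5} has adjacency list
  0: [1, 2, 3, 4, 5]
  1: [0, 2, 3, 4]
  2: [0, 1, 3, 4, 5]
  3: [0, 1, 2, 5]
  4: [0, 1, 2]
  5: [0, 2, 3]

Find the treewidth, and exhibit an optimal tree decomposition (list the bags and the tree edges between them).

Treewidth 3.
Bags: B1 = {0, 1, 2, 3}  B2 = {0, 1, 2, 4}  B3 = {0, 2, 3, 5}
Tree: B1–B2, B1–B3

Each bag holds 4 vertices, so the decomposition has width 3, which upper-bounds the treewidth. For the lower bound, the 4 vertices {0, 1, 2, 3} are pairwise adjacent, and any tree decomposition puts a clique entirely inside one bag — forcing width ≥ 3. Combining the bounds, tw(G) = 3.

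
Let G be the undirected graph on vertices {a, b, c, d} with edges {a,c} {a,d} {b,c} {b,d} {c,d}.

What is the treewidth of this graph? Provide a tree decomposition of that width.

Each bag holds 3 vertices, so the decomposition has width 2, which upper-bounds the treewidth. For the lower bound, the 3 vertices {a, c, d} are pairwise adjacent, and any tree decomposition puts a clique entirely inside one bag — forcing width ≥ 2. Therefore the treewidth is 2.

Treewidth 2.
One such decomposition:
Bags: B1 = {a, c, d}  B2 = {b, c, d}
Tree: B1–B2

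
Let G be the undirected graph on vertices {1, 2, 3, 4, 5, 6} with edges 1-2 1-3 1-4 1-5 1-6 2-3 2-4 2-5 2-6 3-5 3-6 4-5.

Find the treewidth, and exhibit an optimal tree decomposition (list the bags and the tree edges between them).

The largest bag has 4 vertices, giving width 3; this decomposition certifies tw(G) ≤ 3. Conversely, {1, 2, 3, 5} is a clique of size 4, and the vertices of any clique must share a bag in every tree decomposition; so some bag has ≥ 4 vertices and tw(G) ≥ 3. Combining the bounds, tw(G) = 3.

Treewidth 3.
Bags: B1 = {1, 2, 3, 5}  B2 = {1, 2, 3, 6}  B3 = {1, 2, 4, 5}
Tree: B1–B2, B1–B3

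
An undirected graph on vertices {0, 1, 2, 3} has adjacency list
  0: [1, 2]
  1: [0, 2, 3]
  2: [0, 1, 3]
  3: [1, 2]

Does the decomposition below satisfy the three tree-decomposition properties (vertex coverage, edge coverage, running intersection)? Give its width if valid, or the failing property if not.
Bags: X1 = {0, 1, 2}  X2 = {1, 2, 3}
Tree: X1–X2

Yes; width 2.

Checking the three conditions: (i) the bags cover all of {0, 1, 2, 3}; (ii) for each edge, some bag contains both endpoints; (iii) the bags containing any fixed vertex form a subtree. All hold, so the decomposition is valid with width 3 − 1 = 2.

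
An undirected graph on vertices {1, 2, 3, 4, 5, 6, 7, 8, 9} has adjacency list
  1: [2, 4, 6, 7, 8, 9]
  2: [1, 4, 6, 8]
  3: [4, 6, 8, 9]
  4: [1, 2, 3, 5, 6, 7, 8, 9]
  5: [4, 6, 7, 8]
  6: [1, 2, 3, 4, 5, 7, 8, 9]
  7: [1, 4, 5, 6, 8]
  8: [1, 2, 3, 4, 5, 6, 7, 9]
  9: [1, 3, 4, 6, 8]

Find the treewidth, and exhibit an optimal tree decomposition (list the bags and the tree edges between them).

Every bag has size at most 5, so the width is 5 − 1 = 4 and tw(G) ≤ 4. Conversely, {1, 4, 6, 8, 9} is a clique of size 5, and the vertices of any clique must share a bag in every tree decomposition; so some bag has ≥ 5 vertices and tw(G) ≥ 4. The upper and lower bounds meet at 4, so that is the treewidth.

Treewidth 4.
One optimal decomposition is:
Bags: B1 = {1, 4, 6, 7, 8}  B2 = {4, 5, 6, 7, 8}  B3 = {1, 2, 4, 6, 8}  B4 = {1, 4, 6, 8, 9}  B5 = {3, 4, 6, 8, 9}
Tree: B1–B2, B1–B3, B3–B4, B4–B5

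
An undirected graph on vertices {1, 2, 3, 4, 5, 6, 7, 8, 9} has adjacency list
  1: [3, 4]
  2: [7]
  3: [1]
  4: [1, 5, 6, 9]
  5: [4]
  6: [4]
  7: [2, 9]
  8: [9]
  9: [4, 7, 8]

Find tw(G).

A width-1 tree decomposition is:
Bags: B1 = {7, 9}  B2 = {4, 9}  B3 = {4, 5}  B4 = {1, 4}  B5 = {2, 7}  B6 = {8, 9}  B7 = {4, 6}  B8 = {1, 3}
Tree: B1–B2, B2–B3, B2–B4, B1–B5, B2–B6, B4–B7, B4–B8
Every bag has size at most 2, so the width is 2 − 1 = 1 and tw(G) ≤ 1. G has an edge, so its treewidth is at least 1. The upper and lower bounds meet at 1, so that is the treewidth.

1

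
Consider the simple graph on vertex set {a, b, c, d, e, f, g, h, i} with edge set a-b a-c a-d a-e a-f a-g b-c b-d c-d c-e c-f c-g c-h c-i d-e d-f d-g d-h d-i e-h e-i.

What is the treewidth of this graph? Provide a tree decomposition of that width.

The largest bag has 4 vertices, giving width 3; this decomposition certifies tw(G) ≤ 3. On the other hand G contains the 4-clique {c, d, e, h}. A clique must lie in a single bag of any decomposition, so no decomposition can have width below 3. Hence tw(G) = 3 exactly.

Treewidth 3.
One optimal decomposition is:
Bags: B1 = {c, d, e, h}  B2 = {a, c, d, e}  B3 = {c, d, e, i}  B4 = {a, b, c, d}  B5 = {a, c, d, g}  B6 = {a, c, d, f}
Tree: B1–B2, B2–B3, B2–B4, B4–B5, B2–B6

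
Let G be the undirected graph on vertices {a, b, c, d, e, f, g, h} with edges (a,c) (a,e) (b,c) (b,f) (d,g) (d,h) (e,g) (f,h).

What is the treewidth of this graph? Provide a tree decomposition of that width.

The largest bag has 3 vertices, giving width 2; this decomposition certifies tw(G) ≤ 2. The edges f–b–c–a–e–g–d–h–f form a cycle, so G is not a tree and its treewidth is at least 2. Combining the bounds, tw(G) = 2.

Treewidth 2.
One such decomposition:
Bags: B1 = {b, c, f}  B2 = {a, c, f}  B3 = {a, e, f}  B4 = {e, f, g}  B5 = {d, f, g}  B6 = {d, f, h}
Tree: B1–B2, B2–B3, B3–B4, B4–B5, B5–B6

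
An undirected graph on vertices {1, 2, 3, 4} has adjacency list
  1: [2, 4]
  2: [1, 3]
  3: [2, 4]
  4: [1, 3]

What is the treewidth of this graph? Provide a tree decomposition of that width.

Treewidth 2.
One such decomposition:
Bags: B1 = {1, 2, 3}  B2 = {1, 3, 4}
Tree: B1–B2

Every bag has size at most 3, so the width is 3 − 1 = 2 and tw(G) ≤ 2. Since 1–2–3–4–1 is a cycle in G, G is not acyclic. Forests are exactly the graphs of treewidth ≤ 1, so tw(G) ≥ 2. The upper and lower bounds meet at 2, so that is the treewidth.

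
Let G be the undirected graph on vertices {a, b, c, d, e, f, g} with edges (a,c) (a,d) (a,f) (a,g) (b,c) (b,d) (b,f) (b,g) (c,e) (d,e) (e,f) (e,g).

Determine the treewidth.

A width-3 tree decomposition is:
Bags: B1 = {a, b, e, g}  B2 = {a, b, e, f}  B3 = {a, b, c, e}  B4 = {a, b, d, e}
Tree: B1–B2, B2–B3, B3–B4
Every bag has size at most 4, so the width is 4 − 1 = 3 and tw(G) ≤ 3. For the lower bound: the 4 vertex sets {e,g}, {a,f}, {b}, {c} are disjoint, each induces a connected subgraph, and every pair is joined by at least one edge of G. Contracting each set to a single vertex therefore yields K_{4} as a minor, and since treewidth is minor-monotone, tw(G) ≥ tw(K_{4}) = 3. Therefore the treewidth is 3.

3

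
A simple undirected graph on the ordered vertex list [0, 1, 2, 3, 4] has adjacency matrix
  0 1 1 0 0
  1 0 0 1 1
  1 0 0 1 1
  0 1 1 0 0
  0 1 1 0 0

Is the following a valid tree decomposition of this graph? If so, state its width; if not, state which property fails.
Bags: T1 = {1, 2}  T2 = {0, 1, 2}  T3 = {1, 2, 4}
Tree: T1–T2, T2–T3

A tree decomposition must satisfy three properties: every vertex lies in some bag; for every edge, both endpoints lie together in some bag; and for every vertex, the bags containing it form a connected subtree. Here vertex 3 appears in no bag, so the decomposition is invalid.

No — vertex 3 appears in no bag.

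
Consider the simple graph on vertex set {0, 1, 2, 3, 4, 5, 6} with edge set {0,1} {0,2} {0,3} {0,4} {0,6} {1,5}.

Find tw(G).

1

A width-1 tree decomposition is:
Bags: B1 = {0, 3}  B2 = {0, 1}  B3 = {0, 2}  B4 = {0, 4}  B5 = {0, 6}  B6 = {1, 5}
Tree: B1–B2, B2–B3, B1–B4, B2–B5, B2–B6
Every bag has size at most 2, so the width is 2 − 1 = 1 and tw(G) ≤ 1. G has an edge, so its treewidth is at least 1. Therefore the treewidth is 1.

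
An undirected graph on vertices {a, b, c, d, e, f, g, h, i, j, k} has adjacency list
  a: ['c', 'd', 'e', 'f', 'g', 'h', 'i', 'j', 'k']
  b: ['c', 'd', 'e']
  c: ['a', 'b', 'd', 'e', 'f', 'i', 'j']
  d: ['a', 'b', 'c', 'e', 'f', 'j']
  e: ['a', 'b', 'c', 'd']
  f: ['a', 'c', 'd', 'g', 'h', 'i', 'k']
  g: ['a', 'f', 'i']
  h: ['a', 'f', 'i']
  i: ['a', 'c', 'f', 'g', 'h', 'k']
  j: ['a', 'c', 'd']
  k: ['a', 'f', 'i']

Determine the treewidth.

3

A width-3 tree decomposition is:
Bags: B1 = {a, c, d, f}  B2 = {a, c, d, e}  B3 = {a, c, f, i}  B4 = {a, f, g, i}  B5 = {a, f, i, k}  B6 = {b, c, d, e}  B7 = {a, c, d, j}  B8 = {a, f, h, i}
Tree: B1–B2, B1–B3, B3–B4, B4–B5, B2–B6, B1–B7, B4–B8
Every bag has size at most 4, so the width is 4 − 1 = 3 and tw(G) ≤ 3. Conversely, {a, c, d, j} is a clique of size 4, and the vertices of any clique must share a bag in every tree decomposition; so some bag has ≥ 4 vertices and tw(G) ≥ 3. The upper and lower bounds meet at 3, so that is the treewidth.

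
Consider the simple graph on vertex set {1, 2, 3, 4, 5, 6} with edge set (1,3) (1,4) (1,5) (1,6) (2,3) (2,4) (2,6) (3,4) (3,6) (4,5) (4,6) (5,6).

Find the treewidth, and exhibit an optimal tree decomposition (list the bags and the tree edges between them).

The largest bag has 4 vertices, giving width 3; this decomposition certifies tw(G) ≤ 3. On the other hand G contains the 4-clique {1, 3, 4, 6}. A clique must lie in a single bag of any decomposition, so no decomposition can have width below 3. Therefore the treewidth is 3.

Treewidth 3.
One such decomposition:
Bags: B1 = {1, 3, 4, 6}  B2 = {1, 4, 5, 6}  B3 = {2, 3, 4, 6}
Tree: B1–B2, B1–B3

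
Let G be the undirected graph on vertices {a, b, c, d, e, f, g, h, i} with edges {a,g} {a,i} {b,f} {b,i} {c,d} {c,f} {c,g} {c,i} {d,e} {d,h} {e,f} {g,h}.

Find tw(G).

A width-3 tree decomposition is:
Bags: B1 = {a, b, f, i}  B2 = {a, c, f, i}  B3 = {a, c, f, g}  B4 = {c, e, f, g}  B5 = {c, d, e, g}  B6 = {d, e, g, h}
Tree: B1–B2, B2–B3, B3–B4, B4–B5, B5–B6
Every bag has size at most 4, so the width is 4 − 1 = 3 and tw(G) ≤ 3. For the lower bound: the 4 vertex sets {a,b,i}, {f}, {c}, {d,e,g,h} are disjoint, each induces a connected subgraph, and every pair is joined by at least one edge of G. Contracting each set to a single vertex therefore yields K_{4} as a minor, and since treewidth is minor-monotone, tw(G) ≥ tw(K_{4}) = 3. Combining the bounds, tw(G) = 3.

3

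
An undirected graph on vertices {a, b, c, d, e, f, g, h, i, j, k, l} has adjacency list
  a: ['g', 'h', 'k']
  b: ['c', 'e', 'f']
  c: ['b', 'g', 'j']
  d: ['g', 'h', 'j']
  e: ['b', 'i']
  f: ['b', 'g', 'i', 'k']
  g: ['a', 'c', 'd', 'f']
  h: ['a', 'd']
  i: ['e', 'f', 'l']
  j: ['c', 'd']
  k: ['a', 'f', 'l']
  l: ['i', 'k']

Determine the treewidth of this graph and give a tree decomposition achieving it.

Each bag holds 4 vertices, so the decomposition has width 3, which upper-bounds the treewidth. For the lower bound: the 4 vertex sets {e,i,l}, {b}, {f}, {a,c,g,k} are disjoint, each induces a connected subgraph, and every pair is joined by at least one edge of G. Contracting each set to a single vertex therefore yields K_{4} as a minor, and since treewidth is minor-monotone, tw(G) ≥ tw(K_{4}) = 3. Combining the bounds, tw(G) = 3.

Treewidth 3.
One optimal decomposition is:
Bags: B1 = {b, e, i, l}  B2 = {b, f, i, l}  B3 = {b, f, k, l}  B4 = {b, c, f, k}  B5 = {c, f, g, k}  B6 = {a, c, g, k}  B7 = {a, c, g, j}  B8 = {a, d, g, j}  B9 = {a, d, h, j}
Tree: B1–B2, B2–B3, B3–B4, B4–B5, B5–B6, B6–B7, B7–B8, B8–B9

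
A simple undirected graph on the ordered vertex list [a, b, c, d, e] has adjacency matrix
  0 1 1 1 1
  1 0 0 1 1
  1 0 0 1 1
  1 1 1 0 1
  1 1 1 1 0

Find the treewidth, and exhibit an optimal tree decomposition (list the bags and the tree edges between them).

Treewidth 3.
One optimal decomposition is:
Bags: B1 = {a, b, d, e}  B2 = {a, c, d, e}
Tree: B1–B2

Every bag has size at most 4, so the width is 4 − 1 = 3 and tw(G) ≤ 3. For the lower bound, the 4 vertices {a, c, d, e} are pairwise adjacent, and any tree decomposition puts a clique entirely inside one bag — forcing width ≥ 3. Therefore the treewidth is 3.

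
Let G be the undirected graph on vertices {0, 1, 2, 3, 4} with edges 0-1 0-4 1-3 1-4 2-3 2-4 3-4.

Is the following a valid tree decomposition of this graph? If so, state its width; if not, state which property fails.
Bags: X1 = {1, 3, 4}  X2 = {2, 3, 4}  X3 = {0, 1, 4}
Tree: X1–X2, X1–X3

Yes; width 2.

Checking the three conditions: (i) the bags cover all of {0, 1, 2, 3, 4}; (ii) for each edge, some bag contains both endpoints; (iii) the bags containing any fixed vertex form a subtree. All hold, so the decomposition is valid with width 3 − 1 = 2.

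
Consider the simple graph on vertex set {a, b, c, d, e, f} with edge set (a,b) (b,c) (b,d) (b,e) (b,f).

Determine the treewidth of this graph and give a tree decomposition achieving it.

Every bag has size at most 2, so the width is 2 − 1 = 1 and tw(G) ≤ 1. G has an edge, so its treewidth is at least 1. Combining the bounds, tw(G) = 1.

Treewidth 1.
Bags: B1 = {b, f}  B2 = {b, c}  B3 = {a, b}  B4 = {b, e}  B5 = {b, d}
Tree: B1–B2, B1–B3, B1–B4, B4–B5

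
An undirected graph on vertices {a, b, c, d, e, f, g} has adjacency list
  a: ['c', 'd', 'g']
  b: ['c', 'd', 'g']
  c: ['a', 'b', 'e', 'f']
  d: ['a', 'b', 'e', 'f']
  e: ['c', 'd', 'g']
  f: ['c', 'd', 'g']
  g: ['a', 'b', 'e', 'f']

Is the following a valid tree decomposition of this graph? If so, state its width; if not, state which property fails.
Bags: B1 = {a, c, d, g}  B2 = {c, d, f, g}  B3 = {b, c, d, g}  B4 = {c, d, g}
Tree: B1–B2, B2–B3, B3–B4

A tree decomposition must satisfy three properties: every vertex lies in some bag; for every edge, both endpoints lie together in some bag; and for every vertex, the bags containing it form a connected subtree. Here vertex e appears in no bag, so the decomposition is invalid.

No — vertex e appears in no bag.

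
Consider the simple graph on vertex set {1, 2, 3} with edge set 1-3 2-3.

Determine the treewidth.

1

A width-1 tree decomposition is:
Bags: B1 = {2, 3}  B2 = {1, 3}
Tree: B1–B2
Every bag has size at most 2, so the width is 2 − 1 = 1 and tw(G) ≤ 1. Since G has at least one edge (e.g. 3–2), it is not an edgeless graph, so tw(G) ≥ 1. Therefore the treewidth is 1.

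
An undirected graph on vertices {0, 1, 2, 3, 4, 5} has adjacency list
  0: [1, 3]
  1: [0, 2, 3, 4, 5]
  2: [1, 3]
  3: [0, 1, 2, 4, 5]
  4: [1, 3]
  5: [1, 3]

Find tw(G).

A width-2 tree decomposition is:
Bags: B1 = {1, 2, 3}  B2 = {0, 1, 3}  B3 = {1, 3, 5}  B4 = {1, 3, 4}
Tree: B1–B2, B1–B3, B1–B4
Every bag has size at most 3, so the width is 3 − 1 = 2 and tw(G) ≤ 2. On the other hand G contains the 3-clique {0, 1, 3}. A clique must lie in a single bag of any decomposition, so no decomposition can have width below 2. Therefore the treewidth is 2.

2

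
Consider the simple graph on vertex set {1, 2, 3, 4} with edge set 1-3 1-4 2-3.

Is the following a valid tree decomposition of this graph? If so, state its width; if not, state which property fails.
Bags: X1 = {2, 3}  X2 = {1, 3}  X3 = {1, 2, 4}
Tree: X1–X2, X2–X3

A tree decomposition must satisfy three properties: every vertex lies in some bag; for every edge, both endpoints lie together in some bag; and for every vertex, the bags containing it form a connected subtree. Here bags containing vertex 2 are not connected in the tree, so the decomposition is invalid.

No — bags containing vertex 2 are not connected in the tree.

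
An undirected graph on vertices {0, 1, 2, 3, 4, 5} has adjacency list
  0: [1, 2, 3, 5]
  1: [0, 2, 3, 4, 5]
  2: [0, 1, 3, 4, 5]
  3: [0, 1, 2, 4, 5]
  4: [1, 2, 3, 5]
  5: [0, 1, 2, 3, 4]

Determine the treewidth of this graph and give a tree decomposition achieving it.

Treewidth 4.
One optimal decomposition is:
Bags: B1 = {1, 2, 3, 4, 5}  B2 = {0, 1, 2, 3, 5}
Tree: B1–B2

Each bag holds 5 vertices, so the decomposition has width 4, which upper-bounds the treewidth. For the lower bound, the 5 vertices {0, 1, 2, 3, 5} are pairwise adjacent, and any tree decomposition puts a clique entirely inside one bag — forcing width ≥ 4. Combining the bounds, tw(G) = 4.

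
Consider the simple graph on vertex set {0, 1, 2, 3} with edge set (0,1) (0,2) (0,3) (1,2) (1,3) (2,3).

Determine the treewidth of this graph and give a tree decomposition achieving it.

With just one bag of size 4, the width is 4 − 1 = 3, so tw(G) ≤ 3. For the lower bound, the 4 vertices {0, 1, 2, 3} are pairwise adjacent, and any tree decomposition puts a clique entirely inside one bag — forcing width ≥ 3. Combining the bounds, tw(G) = 3.

Treewidth 3.
One such decomposition:
Bags: B1 = {0, 1, 2, 3}
Tree: (single bag)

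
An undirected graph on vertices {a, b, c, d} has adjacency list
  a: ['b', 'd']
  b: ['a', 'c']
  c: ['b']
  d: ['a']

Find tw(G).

1

A width-1 tree decomposition is:
Bags: B1 = {b, c}  B2 = {a, b}  B3 = {a, d}
Tree: B1–B2, B2–B3
The largest bag has 2 vertices, giving width 1; this decomposition certifies tw(G) ≤ 1. G has an edge, so its treewidth is at least 1. Therefore the treewidth is 1.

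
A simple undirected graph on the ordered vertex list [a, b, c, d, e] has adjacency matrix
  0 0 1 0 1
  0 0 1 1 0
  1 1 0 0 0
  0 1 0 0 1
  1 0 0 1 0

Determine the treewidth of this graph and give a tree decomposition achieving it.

Treewidth 2.
One such decomposition:
Bags: B1 = {a, d, e}  B2 = {a, b, d}  B3 = {a, b, c}
Tree: B1–B2, B2–B3

Each bag holds 3 vertices, so the decomposition has width 2, which upper-bounds the treewidth. The edges a–e–d–b–c–a form a cycle, so G is not a tree and its treewidth is at least 2. Combining the bounds, tw(G) = 2.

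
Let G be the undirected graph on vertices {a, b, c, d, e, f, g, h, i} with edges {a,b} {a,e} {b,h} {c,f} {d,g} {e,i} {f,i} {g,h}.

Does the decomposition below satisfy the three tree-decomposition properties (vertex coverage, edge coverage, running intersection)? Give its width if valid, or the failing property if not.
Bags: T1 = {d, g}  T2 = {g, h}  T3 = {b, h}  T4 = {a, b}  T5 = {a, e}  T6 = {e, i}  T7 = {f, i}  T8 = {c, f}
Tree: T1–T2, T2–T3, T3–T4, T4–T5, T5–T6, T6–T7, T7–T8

Yes; width 1.

Vertex coverage: the bags together contain {a, b, c, d, e, f, g, h, i}, the full vertex set. Edge coverage: each edge of G has both endpoints in at least one bag. Running intersection: for every vertex, the bags containing it form a connected subtree. All three properties hold, so this is a valid tree decomposition of width max|bag| − 1 = 1, and hence tw(G) ≤ 1.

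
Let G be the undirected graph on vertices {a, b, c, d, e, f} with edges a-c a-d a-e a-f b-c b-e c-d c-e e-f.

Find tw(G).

2

A width-2 tree decomposition is:
Bags: B1 = {b, c, e}  B2 = {a, c, e}  B3 = {a, c, d}  B4 = {a, e, f}
Tree: B1–B2, B2–B3, B2–B4
The largest bag has 3 vertices, giving width 2; this decomposition certifies tw(G) ≤ 2. Conversely, {a, c, d} is a clique of size 3, and the vertices of any clique must share a bag in every tree decomposition; so some bag has ≥ 3 vertices and tw(G) ≥ 2. Hence tw(G) = 2 exactly.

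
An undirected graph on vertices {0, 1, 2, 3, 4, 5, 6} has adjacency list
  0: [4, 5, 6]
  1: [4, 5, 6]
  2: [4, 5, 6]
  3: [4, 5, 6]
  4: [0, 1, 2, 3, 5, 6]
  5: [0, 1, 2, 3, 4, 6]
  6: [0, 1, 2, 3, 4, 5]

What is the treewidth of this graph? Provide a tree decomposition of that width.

Every bag has size at most 4, so the width is 4 − 1 = 3 and tw(G) ≤ 3. For the lower bound, the 4 vertices {0, 4, 5, 6} are pairwise adjacent, and any tree decomposition puts a clique entirely inside one bag — forcing width ≥ 3. Hence tw(G) = 3 exactly.

Treewidth 3.
One optimal decomposition is:
Bags: B1 = {1, 4, 5, 6}  B2 = {3, 4, 5, 6}  B3 = {2, 4, 5, 6}  B4 = {0, 4, 5, 6}
Tree: B1–B2, B1–B3, B1–B4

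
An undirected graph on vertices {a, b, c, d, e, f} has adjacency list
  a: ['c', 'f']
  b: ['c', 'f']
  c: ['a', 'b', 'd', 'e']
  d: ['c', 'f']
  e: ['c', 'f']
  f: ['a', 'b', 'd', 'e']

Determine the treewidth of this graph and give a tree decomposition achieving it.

Each bag holds 3 vertices, so the decomposition has width 2, which upper-bounds the treewidth. For the lower bound, G contains the cycle f–d–c–b–f, so G is not a forest; only forests have treewidth ≤ 1, hence tw(G) ≥ 2. Combining the bounds, tw(G) = 2.

Treewidth 2.
One such decomposition:
Bags: B1 = {c, d, f}  B2 = {b, c, f}  B3 = {c, e, f}  B4 = {a, c, f}
Tree: B1–B2, B2–B3, B3–B4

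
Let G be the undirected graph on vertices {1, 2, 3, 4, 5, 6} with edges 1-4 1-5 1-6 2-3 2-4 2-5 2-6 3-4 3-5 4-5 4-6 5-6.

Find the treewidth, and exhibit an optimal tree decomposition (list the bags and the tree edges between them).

Treewidth 3.
One such decomposition:
Bags: B1 = {2, 3, 4, 5}  B2 = {2, 4, 5, 6}  B3 = {1, 4, 5, 6}
Tree: B1–B2, B2–B3

Every bag has size at most 4, so the width is 4 − 1 = 3 and tw(G) ≤ 3. For the lower bound, the 4 vertices {1, 4, 5, 6} are pairwise adjacent, and any tree decomposition puts a clique entirely inside one bag — forcing width ≥ 3. Combining the bounds, tw(G) = 3.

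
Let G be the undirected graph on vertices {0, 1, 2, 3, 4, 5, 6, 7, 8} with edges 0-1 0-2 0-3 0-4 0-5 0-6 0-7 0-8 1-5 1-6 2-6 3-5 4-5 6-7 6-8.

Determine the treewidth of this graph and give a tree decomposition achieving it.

Treewidth 2.
One such decomposition:
Bags: B1 = {0, 4, 5}  B2 = {0, 1, 5}  B3 = {0, 1, 6}  B4 = {0, 6, 8}  B5 = {0, 3, 5}  B6 = {0, 2, 6}  B7 = {0, 6, 7}
Tree: B1–B2, B2–B3, B3–B4, B1–B5, B4–B6, B6–B7

Each bag holds 3 vertices, so the decomposition has width 2, which upper-bounds the treewidth. Conversely, {0, 3, 5} is a clique of size 3, and the vertices of any clique must share a bag in every tree decomposition; so some bag has ≥ 3 vertices and tw(G) ≥ 2. Therefore the treewidth is 2.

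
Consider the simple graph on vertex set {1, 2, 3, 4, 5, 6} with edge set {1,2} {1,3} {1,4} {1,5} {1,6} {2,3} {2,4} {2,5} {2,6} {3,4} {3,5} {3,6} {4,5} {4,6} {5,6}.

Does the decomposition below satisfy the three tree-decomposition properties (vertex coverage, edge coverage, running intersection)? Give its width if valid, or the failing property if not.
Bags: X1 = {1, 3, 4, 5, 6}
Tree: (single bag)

No — vertex 2 appears in no bag.

A tree decomposition must satisfy three properties: every vertex lies in some bag; for every edge, both endpoints lie together in some bag; and for every vertex, the bags containing it form a connected subtree. Here vertex 2 appears in no bag, so the decomposition is invalid.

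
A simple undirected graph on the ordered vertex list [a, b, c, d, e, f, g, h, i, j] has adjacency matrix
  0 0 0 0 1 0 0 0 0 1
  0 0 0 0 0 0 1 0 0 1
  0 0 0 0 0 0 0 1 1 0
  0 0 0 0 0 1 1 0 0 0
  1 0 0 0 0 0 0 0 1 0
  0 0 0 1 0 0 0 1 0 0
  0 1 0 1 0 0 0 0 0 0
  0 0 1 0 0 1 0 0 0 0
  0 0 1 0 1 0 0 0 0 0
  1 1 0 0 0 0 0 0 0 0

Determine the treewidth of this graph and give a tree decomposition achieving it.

Every bag has size at most 3, so the width is 3 − 1 = 2 and tw(G) ≤ 2. Since i–e–a–j–b–g–d–f–h–c–i is a cycle in G, G is not acyclic. Forests are exactly the graphs of treewidth ≤ 1, so tw(G) ≥ 2. The upper and lower bounds meet at 2, so that is the treewidth.

Treewidth 2.
Bags: B1 = {a, e, i}  B2 = {a, i, j}  B3 = {b, i, j}  B4 = {b, g, i}  B5 = {d, g, i}  B6 = {d, f, i}  B7 = {f, h, i}  B8 = {c, h, i}
Tree: B1–B2, B2–B3, B3–B4, B4–B5, B5–B6, B6–B7, B7–B8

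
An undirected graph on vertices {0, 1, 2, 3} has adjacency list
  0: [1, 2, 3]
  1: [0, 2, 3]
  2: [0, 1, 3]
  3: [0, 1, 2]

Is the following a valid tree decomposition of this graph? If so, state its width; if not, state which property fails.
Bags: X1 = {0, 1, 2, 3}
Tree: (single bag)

Yes; width 3.

Every vertex of G appears in some bag (union = {0, 1, 2, 3}); every edge is covered by a bag; and for each vertex v the set of bags containing v is connected in the bag tree. The decomposition is therefore valid. The largest bag has 4 vertices, so the width is 3.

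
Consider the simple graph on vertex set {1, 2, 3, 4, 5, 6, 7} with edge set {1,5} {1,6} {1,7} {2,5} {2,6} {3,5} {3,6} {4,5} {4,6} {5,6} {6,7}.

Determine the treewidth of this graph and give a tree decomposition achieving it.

Every bag has size at most 3, so the width is 3 − 1 = 2 and tw(G) ≤ 2. For the lower bound, the 3 vertices {1, 5, 6} are pairwise adjacent, and any tree decomposition puts a clique entirely inside one bag — forcing width ≥ 2. Hence tw(G) = 2 exactly.

Treewidth 2.
One optimal decomposition is:
Bags: B1 = {3, 5, 6}  B2 = {2, 5, 6}  B3 = {4, 5, 6}  B4 = {1, 5, 6}  B5 = {1, 6, 7}
Tree: B1–B2, B2–B3, B3–B4, B4–B5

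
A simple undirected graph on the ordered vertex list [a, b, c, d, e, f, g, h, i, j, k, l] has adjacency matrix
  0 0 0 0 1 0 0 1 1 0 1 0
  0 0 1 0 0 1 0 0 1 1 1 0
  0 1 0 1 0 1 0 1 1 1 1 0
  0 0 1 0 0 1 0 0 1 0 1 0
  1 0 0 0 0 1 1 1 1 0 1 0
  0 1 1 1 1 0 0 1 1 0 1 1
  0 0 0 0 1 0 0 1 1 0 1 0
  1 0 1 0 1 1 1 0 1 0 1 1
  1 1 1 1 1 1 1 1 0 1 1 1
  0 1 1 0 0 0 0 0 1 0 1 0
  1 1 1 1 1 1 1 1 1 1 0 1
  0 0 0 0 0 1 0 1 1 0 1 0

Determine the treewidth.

A width-4 tree decomposition is:
Bags: B1 = {e, g, h, i, k}  B2 = {e, f, h, i, k}  B3 = {c, f, h, i, k}  B4 = {a, e, h, i, k}  B5 = {b, c, f, i, k}  B6 = {f, h, i, k, l}  B7 = {b, c, i, j, k}  B8 = {c, d, f, i, k}
Tree: B1–B2, B2–B3, B1–B4, B3–B5, B3–B6, B5–B7, B5–B8
The largest bag has 5 vertices, giving width 4; this decomposition certifies tw(G) ≤ 4. On the other hand G contains the 5-clique {e, g, h, i, k}. A clique must lie in a single bag of any decomposition, so no decomposition can have width below 4. The upper and lower bounds meet at 4, so that is the treewidth.

4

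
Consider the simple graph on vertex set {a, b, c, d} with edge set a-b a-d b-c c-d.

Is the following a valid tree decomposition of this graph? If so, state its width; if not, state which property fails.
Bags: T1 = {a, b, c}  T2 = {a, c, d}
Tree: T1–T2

Checking the three conditions: (i) the bags cover all of {a, b, c, d}; (ii) for each edge, some bag contains both endpoints; (iii) the bags containing any fixed vertex form a subtree. All hold, so the decomposition is valid with width 3 − 1 = 2.

Yes; width 2.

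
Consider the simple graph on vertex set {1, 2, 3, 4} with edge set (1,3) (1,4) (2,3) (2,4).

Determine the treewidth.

2

A width-2 tree decomposition is:
Bags: B1 = {2, 3, 4}  B2 = {1, 3, 4}
Tree: B1–B2
Each bag holds 3 vertices, so the decomposition has width 2, which upper-bounds the treewidth. For the lower bound, G contains the cycle 4–2–3–1–4, so G is not a forest; only forests have treewidth ≤ 1, hence tw(G) ≥ 2. The upper and lower bounds meet at 2, so that is the treewidth.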